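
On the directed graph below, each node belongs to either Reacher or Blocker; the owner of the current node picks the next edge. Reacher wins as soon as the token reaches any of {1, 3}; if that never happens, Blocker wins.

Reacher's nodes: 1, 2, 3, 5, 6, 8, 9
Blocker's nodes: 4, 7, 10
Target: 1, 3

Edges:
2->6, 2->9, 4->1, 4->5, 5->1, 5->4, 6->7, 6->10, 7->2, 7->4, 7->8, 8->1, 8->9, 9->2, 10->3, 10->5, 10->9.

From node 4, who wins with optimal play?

Reacher

A0 = {1, 3}
A1: add {5, 8} — 5 (Reacher) has 5→1; 8 (Reacher) has 8→1.
A2: add {4} — 4 (Blocker): all of {1, 5} already in.
A3 = A2; e.g. 2 (Reacher) has no edge into A2. Fixed point.
4 ∈ A2, so Reacher can force the target.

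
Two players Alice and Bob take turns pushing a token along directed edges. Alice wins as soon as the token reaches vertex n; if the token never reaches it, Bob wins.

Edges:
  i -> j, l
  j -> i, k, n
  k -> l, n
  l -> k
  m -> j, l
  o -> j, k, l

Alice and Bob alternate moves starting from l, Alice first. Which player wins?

Bob

Track states (vertex, player-to-move).
A0 = {(n,Alice), (n,Bob)}
A1: add {(j,Alice), (k,Alice)}.
A2: add {(l,Bob)}.
A3: add {(i,Alice), (m,Alice), (o,Alice)}.
A4: add {(j,Bob)}.
A5 = A4; e.g. (i,Bob) stays out. (l,Alice) never enters ⇒ Bob avoids the target.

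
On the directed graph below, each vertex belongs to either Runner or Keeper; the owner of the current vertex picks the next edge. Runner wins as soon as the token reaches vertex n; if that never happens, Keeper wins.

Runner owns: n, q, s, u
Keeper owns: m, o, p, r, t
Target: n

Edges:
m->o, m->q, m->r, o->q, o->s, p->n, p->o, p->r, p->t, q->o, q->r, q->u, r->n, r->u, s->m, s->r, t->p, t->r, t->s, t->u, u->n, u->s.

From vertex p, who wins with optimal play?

Keeper

A0 = {n}
A1: add {u} — u (Runner) has u→n.
A2: add {q, r} — q (Runner) has q→u; r (Keeper): all of {n, u} already in.
A3: add {s} — s (Runner) has s→r.
A4: add {o} — o (Keeper): all of {q, s} already in.
A5: add {m} — m (Keeper): all of {o, q, r} already in.
A6 = A5; e.g. p (Keeper) can still go to t. Fixed point.
p never enters the attractor, so Keeper can avoid the target forever.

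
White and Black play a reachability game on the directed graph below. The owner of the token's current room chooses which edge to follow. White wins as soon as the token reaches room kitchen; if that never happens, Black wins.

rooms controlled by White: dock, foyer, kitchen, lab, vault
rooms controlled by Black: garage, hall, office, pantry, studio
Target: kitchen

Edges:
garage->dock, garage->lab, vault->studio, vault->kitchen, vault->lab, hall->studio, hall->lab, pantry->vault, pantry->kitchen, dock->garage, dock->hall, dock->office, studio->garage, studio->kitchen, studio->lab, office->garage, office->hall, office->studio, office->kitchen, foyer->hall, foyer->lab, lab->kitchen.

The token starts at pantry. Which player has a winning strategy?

White

A0 = {kitchen}
A1: add {lab, vault} — vault (White) has vault→kitchen; lab (White) has lab→kitchen.
A2: add {foyer, pantry} — pantry (Black): all of {vault, kitchen} already in; foyer (White) has foyer→lab.
A3 = A2; e.g. garage (Black) can still go to dock. Fixed point.
pantry ∈ A2, so White can force the target.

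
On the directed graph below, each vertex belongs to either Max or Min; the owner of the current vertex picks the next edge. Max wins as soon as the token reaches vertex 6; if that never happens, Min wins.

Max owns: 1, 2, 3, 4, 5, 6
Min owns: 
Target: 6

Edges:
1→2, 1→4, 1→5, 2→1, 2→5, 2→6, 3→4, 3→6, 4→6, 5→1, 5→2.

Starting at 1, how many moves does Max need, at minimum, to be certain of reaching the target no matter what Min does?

2

A0 = {6}
A1: add {2, 3, 4} — 2 (Max) has 2→6; 3 (Max) has 3→6; 4 (Max) has 4→6.
A2: add {1, 5} — 1 (Max) has 1→2; 5 (Max) has 5→2.
A2 = all vertices. Fixed point.
1 enters the attractor at level 2, so Max can force the target in 2 moves from there.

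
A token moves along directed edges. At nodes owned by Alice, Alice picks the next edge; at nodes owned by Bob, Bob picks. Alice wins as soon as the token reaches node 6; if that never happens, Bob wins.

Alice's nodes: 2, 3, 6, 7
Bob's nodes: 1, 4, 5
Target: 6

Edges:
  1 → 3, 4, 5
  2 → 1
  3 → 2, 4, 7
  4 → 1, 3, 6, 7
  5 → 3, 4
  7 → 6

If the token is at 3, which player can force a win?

Alice

A0 = {6}
A1: add {7} — 7 (Alice) has 7→6.
A2: add {3} — 3 (Alice) has 3→7.
A3 = A2; e.g. 1 (Bob) can still go to 4. Fixed point.
3 ∈ A2, so Alice can force the target.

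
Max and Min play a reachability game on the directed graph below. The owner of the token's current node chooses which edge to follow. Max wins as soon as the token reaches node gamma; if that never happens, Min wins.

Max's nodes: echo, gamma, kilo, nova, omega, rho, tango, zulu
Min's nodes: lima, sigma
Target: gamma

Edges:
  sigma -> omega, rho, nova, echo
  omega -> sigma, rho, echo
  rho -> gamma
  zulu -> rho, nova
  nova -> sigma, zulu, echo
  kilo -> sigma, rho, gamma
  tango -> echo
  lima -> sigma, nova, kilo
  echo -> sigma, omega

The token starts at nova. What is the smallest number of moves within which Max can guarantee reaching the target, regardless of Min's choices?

A0 = {gamma}
A1: add {kilo, rho} — rho (Max) has rho→gamma; kilo (Max) has kilo→gamma.
A2: add {omega, zulu} — omega (Max) has omega→rho; zulu (Max) has zulu→rho.
A3: add {echo, nova} — nova (Max) has nova→zulu; echo (Max) has echo→omega.
nova enters the attractor at level 3, so Max can force the target in 3 moves from there.

3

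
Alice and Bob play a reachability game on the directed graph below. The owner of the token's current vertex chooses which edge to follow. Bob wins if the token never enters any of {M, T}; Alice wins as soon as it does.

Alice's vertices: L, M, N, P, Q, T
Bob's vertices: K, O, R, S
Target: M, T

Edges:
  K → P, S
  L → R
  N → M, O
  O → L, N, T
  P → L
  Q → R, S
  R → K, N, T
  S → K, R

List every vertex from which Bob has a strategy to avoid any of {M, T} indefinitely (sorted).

A0 = {M, T}
A1: add {N} — N (Alice) has N→M.
A2 = A1; e.g. K (Bob) can still go to P. Fixed point.
Alice's attractor = {M, N, T}; Bob avoids the target exactly from the complement.

K, L, O, P, Q, R, S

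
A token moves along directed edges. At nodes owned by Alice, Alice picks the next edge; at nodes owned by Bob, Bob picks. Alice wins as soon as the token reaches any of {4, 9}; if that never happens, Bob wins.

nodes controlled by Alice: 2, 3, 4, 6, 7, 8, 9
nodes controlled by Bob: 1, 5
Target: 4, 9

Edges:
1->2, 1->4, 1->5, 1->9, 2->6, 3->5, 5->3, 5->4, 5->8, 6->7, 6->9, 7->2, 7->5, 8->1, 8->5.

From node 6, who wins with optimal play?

A0 = {4, 9}
A1: add {6} — 6 (Alice) has 6→9.
6 ∈ A1, so Alice can force the target.

Alice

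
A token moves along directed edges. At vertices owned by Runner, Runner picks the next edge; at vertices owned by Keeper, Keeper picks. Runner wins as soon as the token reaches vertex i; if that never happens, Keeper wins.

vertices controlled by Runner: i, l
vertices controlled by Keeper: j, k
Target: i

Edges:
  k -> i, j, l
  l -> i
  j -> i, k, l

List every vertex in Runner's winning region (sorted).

A0 = {i}
A1: add {l} — l (Runner) has l→i.
A2 = A1; e.g. j (Keeper) can still go to k. Fixed point.
Runner's winning region = {i, l}.

i, l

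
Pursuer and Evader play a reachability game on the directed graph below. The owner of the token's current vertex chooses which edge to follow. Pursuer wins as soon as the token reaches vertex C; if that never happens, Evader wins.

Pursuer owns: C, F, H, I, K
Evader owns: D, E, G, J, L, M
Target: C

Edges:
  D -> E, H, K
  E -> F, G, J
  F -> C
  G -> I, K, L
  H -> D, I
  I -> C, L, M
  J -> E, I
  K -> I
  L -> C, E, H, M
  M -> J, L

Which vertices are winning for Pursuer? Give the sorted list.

A0 = {C}
A1: add {F, I} — F (Pursuer) has F→C; I (Pursuer) has I→C.
A2: add {H, K} — H (Pursuer) has H→I; K (Pursuer) has K→I.
A3 = A2; e.g. D (Evader) can still go to E. Fixed point.
Pursuer's winning region = {C, F, H, I, K}.

C, F, H, I, K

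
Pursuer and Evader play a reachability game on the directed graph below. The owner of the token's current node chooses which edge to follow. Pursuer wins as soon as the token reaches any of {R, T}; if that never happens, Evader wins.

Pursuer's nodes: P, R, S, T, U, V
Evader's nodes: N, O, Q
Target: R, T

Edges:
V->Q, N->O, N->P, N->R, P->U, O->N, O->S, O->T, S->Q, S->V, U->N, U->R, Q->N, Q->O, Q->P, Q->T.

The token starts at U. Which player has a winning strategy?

Pursuer

A0 = {R, T}
A1: add {U} — U (Pursuer) has U→R.
U ∈ A1, so Pursuer can force the target.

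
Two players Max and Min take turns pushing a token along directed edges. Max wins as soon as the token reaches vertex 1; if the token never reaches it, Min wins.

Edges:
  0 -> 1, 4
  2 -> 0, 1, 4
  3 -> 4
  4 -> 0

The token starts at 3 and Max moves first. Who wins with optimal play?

Track states (vertex, player-to-move).
A0 = {(1,Max), (1,Min)}
A1: add {(0,Max), (2,Max)}.
A2: add {(4,Min)}.
A3: add {(3,Max)}.
(3,Max) ∈ A3 ⇒ Max forces the target.

Max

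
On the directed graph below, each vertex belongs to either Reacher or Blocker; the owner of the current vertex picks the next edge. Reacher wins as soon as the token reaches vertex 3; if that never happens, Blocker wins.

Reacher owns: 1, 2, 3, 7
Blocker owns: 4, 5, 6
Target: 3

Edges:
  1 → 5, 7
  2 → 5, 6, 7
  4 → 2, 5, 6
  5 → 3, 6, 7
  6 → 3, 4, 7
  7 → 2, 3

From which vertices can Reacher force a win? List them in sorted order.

A0 = {3}
A1: add {7} — 7 (Reacher) has 7→3.
A2: add {1, 2} — 1 (Reacher) has 1→7; 2 (Reacher) has 2→7.
A3 = A2; e.g. 4 (Blocker) can still go to 5. Fixed point.
Reacher's winning region = {1, 2, 3, 7}.

1, 2, 3, 7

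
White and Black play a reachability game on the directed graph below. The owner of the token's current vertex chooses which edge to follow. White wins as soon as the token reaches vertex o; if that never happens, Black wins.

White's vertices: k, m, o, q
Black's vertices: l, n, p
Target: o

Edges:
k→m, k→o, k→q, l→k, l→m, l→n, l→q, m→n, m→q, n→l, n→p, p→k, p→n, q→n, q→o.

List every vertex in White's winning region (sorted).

A0 = {o}
A1: add {k, q} — k (White) has k→o; q (White) has q→o.
A2: add {m} — m (White) has m→q.
A3 = A2; e.g. l (Black) can still go to n. Fixed point.
White's winning region = {k, m, o, q}.

k, m, o, q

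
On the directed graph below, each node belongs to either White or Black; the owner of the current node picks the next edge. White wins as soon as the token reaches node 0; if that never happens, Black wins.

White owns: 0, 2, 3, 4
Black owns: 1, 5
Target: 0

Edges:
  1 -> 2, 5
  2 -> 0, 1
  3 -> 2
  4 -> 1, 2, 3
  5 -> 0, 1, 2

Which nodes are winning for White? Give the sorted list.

0, 2, 3, 4

A0 = {0}
A1: add {2} — 2 (White) has 2→0.
A2: add {3, 4} — 3 (White) has 3→2; 4 (White) has 4→2.
A3 = A2; e.g. 1 (Black) can still go to 5. Fixed point.
White's winning region = {0, 2, 3, 4}.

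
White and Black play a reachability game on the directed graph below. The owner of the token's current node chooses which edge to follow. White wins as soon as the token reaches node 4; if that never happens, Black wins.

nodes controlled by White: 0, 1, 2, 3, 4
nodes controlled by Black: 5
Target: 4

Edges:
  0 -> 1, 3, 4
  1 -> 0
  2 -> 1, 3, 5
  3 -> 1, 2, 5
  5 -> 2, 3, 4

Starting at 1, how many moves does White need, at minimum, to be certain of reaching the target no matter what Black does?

A0 = {4}
A1: add {0} — 0 (White) has 0→4.
A2: add {1} — 1 (White) has 1→0.
1 enters the attractor at level 2, so White can force the target in 2 moves from there.

2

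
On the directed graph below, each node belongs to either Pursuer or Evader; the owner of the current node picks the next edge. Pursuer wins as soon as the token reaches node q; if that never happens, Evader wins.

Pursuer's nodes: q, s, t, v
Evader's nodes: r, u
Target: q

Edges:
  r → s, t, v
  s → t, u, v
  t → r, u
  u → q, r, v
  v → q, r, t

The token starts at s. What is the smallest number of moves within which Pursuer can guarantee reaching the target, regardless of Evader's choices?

A0 = {q}
A1: add {v} — v (Pursuer) has v→q.
A2: add {s} — s (Pursuer) has s→v.
A3 = A2; e.g. r (Evader) can still go to t. Fixed point.
s enters the attractor at level 2, so Pursuer can force the target in 2 moves from there.

2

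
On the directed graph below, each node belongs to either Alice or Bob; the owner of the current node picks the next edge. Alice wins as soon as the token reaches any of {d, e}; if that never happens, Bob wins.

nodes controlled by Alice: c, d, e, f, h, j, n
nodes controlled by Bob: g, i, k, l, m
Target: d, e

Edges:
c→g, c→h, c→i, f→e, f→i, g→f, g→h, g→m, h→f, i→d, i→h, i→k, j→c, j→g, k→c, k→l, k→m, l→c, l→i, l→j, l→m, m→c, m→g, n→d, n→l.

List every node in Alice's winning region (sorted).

c, d, e, f, h, j, n

A0 = {d, e}
A1: add {f, n} — f (Alice) has f→e; n (Alice) has n→d.
A2: add {h} — h (Alice) has h→f.
A3: add {c} — c (Alice) has c→h.
A4: add {j} — j (Alice) has j→c.
A5 = A4; e.g. g (Bob) can still go to m. Fixed point.
Alice's winning region = {c, d, e, f, h, j, n}.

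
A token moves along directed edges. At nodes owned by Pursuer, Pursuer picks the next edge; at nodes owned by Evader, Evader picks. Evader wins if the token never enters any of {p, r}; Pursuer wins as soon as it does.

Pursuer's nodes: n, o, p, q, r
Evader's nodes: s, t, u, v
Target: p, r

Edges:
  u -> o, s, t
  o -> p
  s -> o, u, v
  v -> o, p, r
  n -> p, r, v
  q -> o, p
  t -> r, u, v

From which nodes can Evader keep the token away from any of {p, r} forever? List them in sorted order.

s, t, u

A0 = {p, r}
A1: add {n, o, q} — n (Pursuer) has n→p; o (Pursuer) has o→p; q (Pursuer) has q→p.
A2: add {v} — v (Evader): all of {o, p, r} already in.
A3 = A2; e.g. s (Evader) can still go to u. Fixed point.
Pursuer's attractor = {n, o, p, q, r, v}; Evader avoids the target exactly from the complement.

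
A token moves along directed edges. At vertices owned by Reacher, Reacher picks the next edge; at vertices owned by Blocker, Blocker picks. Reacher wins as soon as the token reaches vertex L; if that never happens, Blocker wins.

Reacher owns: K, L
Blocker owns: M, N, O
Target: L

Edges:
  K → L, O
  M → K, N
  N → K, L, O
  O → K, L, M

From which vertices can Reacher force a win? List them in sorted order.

A0 = {L}
A1: add {K} — K (Reacher) has K→L.
A2 = A1; e.g. M (Blocker) can still go to N. Fixed point.
Reacher's winning region = {K, L}.

K, L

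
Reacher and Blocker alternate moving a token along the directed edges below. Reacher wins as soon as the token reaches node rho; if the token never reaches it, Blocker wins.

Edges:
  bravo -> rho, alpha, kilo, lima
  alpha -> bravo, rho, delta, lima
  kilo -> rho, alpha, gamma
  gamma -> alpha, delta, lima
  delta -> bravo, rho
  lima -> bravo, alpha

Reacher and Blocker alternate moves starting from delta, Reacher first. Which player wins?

Track states (vertex, player-to-move).
A0 = {(rho,Reacher), (rho,Blocker)}
A1: add {(bravo,Reacher), (alpha,Reacher), (kilo,Reacher), (delta,Reacher)}.
(delta,Reacher) ∈ A1 ⇒ Reacher forces the target.

Reacher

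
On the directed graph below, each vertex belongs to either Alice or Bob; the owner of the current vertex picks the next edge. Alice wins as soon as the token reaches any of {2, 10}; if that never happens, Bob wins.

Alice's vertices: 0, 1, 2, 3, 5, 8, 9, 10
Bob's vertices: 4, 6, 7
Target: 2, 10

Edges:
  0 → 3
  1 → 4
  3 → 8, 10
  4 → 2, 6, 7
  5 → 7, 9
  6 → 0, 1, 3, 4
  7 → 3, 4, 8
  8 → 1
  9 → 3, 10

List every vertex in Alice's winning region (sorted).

A0 = {2, 10}
A1: add {3, 9} — 3 (Alice) has 3→10; 9 (Alice) has 9→10.
A2: add {0, 5} — 0 (Alice) has 0→3; 5 (Alice) has 5→9.
A3 = A2; e.g. 1 (Alice) has no edge into A2. Fixed point.
Alice's winning region = {0, 2, 3, 5, 9, 10}.

0, 2, 3, 5, 9, 10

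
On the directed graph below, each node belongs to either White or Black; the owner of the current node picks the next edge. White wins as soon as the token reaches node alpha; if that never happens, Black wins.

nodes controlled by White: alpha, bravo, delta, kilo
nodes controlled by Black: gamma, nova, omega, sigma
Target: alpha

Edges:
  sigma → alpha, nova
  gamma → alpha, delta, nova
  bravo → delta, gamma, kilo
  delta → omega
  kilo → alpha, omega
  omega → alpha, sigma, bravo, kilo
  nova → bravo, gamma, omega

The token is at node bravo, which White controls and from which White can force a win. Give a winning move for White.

kilo

A0 = {alpha}
A1: add {kilo} — kilo (White) has kilo→alpha.
A2: add {bravo} — bravo (White) has bravo→kilo.
A3 = A2; e.g. delta (White) has no edge into A2. Fixed point.
From bravo, successor kilo is in the attractor (rank 1); the other successors delta, gamma are not.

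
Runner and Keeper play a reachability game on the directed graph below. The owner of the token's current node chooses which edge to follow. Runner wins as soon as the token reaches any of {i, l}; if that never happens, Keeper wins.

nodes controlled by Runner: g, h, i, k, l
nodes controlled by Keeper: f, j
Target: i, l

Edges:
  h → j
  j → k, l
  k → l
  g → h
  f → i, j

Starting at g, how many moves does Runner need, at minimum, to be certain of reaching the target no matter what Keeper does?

4

A0 = {i, l}
A1: add {k} — k (Runner) has k→l.
A2: add {j} — j (Keeper): all of {k, l} already in.
A3: add {f, h} — f (Keeper): all of {i, j} already in; h (Runner) has h→j.
A4: add {g} — g (Runner) has g→h.
A4 = all vertices. Fixed point.
g enters the attractor at level 4, so Runner can force the target in 4 moves from there.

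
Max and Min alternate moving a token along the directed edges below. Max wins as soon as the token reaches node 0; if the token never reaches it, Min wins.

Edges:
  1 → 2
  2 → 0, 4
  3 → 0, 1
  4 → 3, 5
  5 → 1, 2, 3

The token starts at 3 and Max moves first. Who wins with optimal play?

Max

Track states (vertex, player-to-move).
A0 = {(0,Max), (0,Min)}
A1: add {(2,Max), (3,Max)}.
(3,Max) ∈ A1 ⇒ Max forces the target.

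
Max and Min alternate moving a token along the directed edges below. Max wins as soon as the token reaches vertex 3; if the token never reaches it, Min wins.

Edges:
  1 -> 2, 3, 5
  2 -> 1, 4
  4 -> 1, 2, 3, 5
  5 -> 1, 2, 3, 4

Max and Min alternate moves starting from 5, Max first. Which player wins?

Track states (vertex, player-to-move).
A0 = {(3,Max), (3,Min)}
A1: add {(1,Max), (4,Max), (5,Max)}.
(5,Max) ∈ A1 ⇒ Max forces the target.

Max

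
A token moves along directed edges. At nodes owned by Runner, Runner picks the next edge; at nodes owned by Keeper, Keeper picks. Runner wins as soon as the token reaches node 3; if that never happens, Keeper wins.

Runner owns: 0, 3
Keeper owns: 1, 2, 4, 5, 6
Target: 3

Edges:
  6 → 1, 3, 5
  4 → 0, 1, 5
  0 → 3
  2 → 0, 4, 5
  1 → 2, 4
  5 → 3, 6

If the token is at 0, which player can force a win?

Runner

A0 = {3}
A1: add {0} — 0 (Runner) has 0→3.
A2 = A1; e.g. 1 (Keeper) can still go to 2. Fixed point.
0 ∈ A1, so Runner can force the target.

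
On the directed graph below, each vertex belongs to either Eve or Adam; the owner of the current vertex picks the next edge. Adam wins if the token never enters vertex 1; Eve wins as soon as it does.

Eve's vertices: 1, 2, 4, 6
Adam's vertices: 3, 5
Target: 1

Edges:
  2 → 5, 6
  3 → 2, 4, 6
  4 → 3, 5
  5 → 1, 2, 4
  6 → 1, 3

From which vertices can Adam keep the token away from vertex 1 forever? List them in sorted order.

A0 = {1}
A1: add {6} — 6 (Eve) has 6→1.
A2: add {2} — 2 (Eve) has 2→6.
A3 = A2; e.g. 3 (Adam) can still go to 4. Fixed point.
Eve's attractor = {1, 2, 6}; Adam avoids the target exactly from the complement.

3, 4, 5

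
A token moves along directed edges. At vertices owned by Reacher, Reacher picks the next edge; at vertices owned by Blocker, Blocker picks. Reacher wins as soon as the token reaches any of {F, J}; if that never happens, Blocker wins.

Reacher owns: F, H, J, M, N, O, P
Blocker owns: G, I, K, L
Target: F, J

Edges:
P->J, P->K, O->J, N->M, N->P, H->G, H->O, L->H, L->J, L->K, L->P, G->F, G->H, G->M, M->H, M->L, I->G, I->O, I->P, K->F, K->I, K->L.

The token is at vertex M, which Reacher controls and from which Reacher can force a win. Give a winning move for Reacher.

A0 = {F, J}
A1: add {O, P} — O (Reacher) has O→J; P (Reacher) has P→J.
A2: add {H, N} — H (Reacher) has H→O; N (Reacher) has N→P.
A3: add {M} — M (Reacher) has M→H.
A4: add {G} — G (Blocker): all of {F, H, M} already in.
A5: add {I} — I (Blocker): all of {G, O, P} already in.
A6 = A5; e.g. K (Blocker) can still go to L. Fixed point.
From M, successor H is in the attractor (rank 2); the other successor L is not.

H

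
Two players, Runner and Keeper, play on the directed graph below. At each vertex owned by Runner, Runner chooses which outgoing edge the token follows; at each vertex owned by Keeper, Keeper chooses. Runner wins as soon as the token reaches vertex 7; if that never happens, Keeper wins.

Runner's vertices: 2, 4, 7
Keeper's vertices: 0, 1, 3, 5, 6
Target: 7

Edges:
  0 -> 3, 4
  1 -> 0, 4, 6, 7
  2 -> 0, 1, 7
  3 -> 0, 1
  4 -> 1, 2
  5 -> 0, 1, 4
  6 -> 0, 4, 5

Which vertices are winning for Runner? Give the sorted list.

2, 4, 7

A0 = {7}
A1: add {2} — 2 (Runner) has 2→7.
A2: add {4} — 4 (Runner) has 4→2.
A3 = A2; e.g. 0 (Keeper) can still go to 3. Fixed point.
Runner's winning region = {2, 4, 7}.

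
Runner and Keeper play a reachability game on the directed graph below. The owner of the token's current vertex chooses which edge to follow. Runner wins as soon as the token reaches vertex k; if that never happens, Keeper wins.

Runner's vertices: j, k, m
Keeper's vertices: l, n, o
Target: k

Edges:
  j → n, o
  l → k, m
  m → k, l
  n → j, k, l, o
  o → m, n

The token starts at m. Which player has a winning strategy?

Runner

A0 = {k}
A1: add {m} — m (Runner) has m→k.
m ∈ A1, so Runner can force the target.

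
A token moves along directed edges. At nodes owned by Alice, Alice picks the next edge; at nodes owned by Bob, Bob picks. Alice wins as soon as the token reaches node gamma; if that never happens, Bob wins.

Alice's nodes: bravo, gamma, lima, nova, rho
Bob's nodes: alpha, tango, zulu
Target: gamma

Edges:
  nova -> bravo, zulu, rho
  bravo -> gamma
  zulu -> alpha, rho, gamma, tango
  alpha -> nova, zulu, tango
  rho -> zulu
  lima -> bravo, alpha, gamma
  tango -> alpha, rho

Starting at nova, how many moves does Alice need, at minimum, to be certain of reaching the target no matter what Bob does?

A0 = {gamma}
A1: add {bravo, lima} — bravo (Alice) has bravo→gamma; lima (Alice) has lima→gamma.
A2: add {nova} — nova (Alice) has nova→bravo.
A3 = A2; e.g. zulu (Bob) can still go to alpha. Fixed point.
nova enters the attractor at level 2, so Alice can force the target in 2 moves from there.

2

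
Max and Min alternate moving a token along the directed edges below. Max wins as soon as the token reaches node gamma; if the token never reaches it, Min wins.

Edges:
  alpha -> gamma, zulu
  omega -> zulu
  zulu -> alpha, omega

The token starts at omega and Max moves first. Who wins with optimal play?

Track states (vertex, player-to-move).
A0 = {(gamma,Max), (gamma,Min)}
A1: add {(alpha,Max)}.
A2 = A1; e.g. (alpha,Min) stays out. (omega,Max) never enters ⇒ Min avoids the target.

Min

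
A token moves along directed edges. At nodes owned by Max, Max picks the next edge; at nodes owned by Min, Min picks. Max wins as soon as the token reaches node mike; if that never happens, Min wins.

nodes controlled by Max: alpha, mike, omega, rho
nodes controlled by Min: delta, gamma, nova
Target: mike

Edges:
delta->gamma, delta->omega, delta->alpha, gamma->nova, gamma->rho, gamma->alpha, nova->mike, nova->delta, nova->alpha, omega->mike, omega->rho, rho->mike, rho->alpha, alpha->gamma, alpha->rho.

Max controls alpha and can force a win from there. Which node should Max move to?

A0 = {mike}
A1: add {omega, rho} — omega (Max) has omega→mike; rho (Max) has rho→mike.
A2: add {alpha} — alpha (Max) has alpha→rho.
A3 = A2; e.g. delta (Min) can still go to gamma. Fixed point.
From alpha, successor rho is in the attractor (rank 1); the other successor gamma is not.

rho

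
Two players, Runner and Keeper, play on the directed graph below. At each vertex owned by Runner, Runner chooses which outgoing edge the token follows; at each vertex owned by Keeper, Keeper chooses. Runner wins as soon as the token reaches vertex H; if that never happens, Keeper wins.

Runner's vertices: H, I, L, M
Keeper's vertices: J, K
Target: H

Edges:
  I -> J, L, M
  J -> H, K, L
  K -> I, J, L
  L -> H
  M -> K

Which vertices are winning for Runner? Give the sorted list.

H, I, L

A0 = {H}
A1: add {L} — L (Runner) has L→H.
A2: add {I} — I (Runner) has I→L.
A3 = A2; e.g. J (Keeper) can still go to K. Fixed point.
Runner's winning region = {H, I, L}.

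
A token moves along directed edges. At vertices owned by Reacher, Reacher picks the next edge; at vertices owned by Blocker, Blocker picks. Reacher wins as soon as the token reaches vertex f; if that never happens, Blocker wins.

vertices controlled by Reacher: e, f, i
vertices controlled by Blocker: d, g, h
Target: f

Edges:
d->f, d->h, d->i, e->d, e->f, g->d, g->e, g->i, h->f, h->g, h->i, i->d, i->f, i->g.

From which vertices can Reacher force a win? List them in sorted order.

A0 = {f}
A1: add {e, i} — e (Reacher) has e→f; i (Reacher) has i→f.
A2 = A1; e.g. d (Blocker) can still go to h. Fixed point.
Reacher's winning region = {e, f, i}.

e, f, i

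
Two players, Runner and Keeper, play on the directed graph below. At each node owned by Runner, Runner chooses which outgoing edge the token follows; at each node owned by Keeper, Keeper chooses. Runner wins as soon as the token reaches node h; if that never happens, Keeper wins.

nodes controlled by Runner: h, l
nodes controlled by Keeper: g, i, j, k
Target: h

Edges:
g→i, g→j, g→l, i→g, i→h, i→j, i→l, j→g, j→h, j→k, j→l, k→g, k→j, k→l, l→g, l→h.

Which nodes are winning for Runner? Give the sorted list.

h, l

A0 = {h}
A1: add {l} — l (Runner) has l→h.
A2 = A1; e.g. g (Keeper) can still go to i. Fixed point.
Runner's winning region = {h, l}.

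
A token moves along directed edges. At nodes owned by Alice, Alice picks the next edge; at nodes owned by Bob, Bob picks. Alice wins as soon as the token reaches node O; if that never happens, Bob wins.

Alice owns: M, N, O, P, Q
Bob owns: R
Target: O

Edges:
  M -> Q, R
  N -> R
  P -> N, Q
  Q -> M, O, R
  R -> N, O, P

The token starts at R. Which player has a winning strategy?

A0 = {O}
A1: add {Q} — Q (Alice) has Q→O.
A2: add {M, P} — M (Alice) has M→Q; P (Alice) has P→Q.
A3 = A2; e.g. N (Alice) has no edge into A2. Fixed point.
R never enters the attractor, so Bob can avoid the target forever.

Bob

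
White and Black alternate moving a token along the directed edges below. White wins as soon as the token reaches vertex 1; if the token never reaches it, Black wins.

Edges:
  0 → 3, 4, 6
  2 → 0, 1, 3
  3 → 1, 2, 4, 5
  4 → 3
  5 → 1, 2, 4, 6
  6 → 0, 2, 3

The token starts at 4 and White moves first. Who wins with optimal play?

Track states (vertex, player-to-move).
A0 = {(1,White), (1,Black)}
A1: add {(2,White), (3,White), (5,White)}.
A2: add {(4,Black)}.
A3: add {(0,White)}.
A4: add {(2,Black), (6,Black)}.
A5: add {(6,White)}.
A6 = A5; e.g. (0,Black) stays out. (4,White) never enters ⇒ Black avoids the target.

Black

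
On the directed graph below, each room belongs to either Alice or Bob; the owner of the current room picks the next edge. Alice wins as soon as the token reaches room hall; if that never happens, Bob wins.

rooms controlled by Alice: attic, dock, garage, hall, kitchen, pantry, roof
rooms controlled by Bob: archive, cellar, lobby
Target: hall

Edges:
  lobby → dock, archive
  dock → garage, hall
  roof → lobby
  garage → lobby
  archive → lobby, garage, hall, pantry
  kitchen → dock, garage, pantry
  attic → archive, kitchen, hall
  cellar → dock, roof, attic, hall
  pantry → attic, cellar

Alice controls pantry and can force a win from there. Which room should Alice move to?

attic

A0 = {hall}
A1: add {attic, dock} — dock (Alice) has dock→hall; attic (Alice) has attic→hall.
A2: add {kitchen, pantry} — kitchen (Alice) has kitchen→dock; pantry (Alice) has pantry→attic.
A3 = A2; e.g. lobby (Bob) can still go to archive. Fixed point.
From pantry, successor attic is in the attractor (rank 1); the other successor cellar is not.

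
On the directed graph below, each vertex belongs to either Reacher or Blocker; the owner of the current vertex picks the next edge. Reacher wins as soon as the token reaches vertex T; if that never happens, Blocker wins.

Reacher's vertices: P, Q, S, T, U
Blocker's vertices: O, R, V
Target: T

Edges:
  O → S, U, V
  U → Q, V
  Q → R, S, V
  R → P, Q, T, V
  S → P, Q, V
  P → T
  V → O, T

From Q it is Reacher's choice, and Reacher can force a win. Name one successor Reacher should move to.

S

A0 = {T}
A1: add {P} — P (Reacher) has P→T.
A2: add {S} — S (Reacher) has S→P.
A3: add {Q} — Q (Reacher) has Q→S.
A4: add {U} — U (Reacher) has U→Q.
A5 = A4; e.g. O (Blocker) can still go to V. Fixed point.
From Q, successor S is in the attractor (rank 2); the other successors R, V are not.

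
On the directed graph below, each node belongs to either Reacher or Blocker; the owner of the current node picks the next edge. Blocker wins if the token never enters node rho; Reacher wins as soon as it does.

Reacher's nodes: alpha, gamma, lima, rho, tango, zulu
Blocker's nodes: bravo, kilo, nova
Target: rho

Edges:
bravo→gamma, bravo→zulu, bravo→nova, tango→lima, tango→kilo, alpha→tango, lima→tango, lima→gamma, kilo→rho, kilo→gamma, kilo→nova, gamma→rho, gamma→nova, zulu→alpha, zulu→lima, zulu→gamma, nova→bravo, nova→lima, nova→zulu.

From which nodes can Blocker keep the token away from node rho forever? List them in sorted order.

A0 = {rho}
A1: add {gamma} — gamma (Reacher) has gamma→rho.
A2: add {lima, zulu} — lima (Reacher) has lima→gamma; zulu (Reacher) has zulu→gamma.
A3: add {tango} — tango (Reacher) has tango→lima.
A4: add {alpha} — alpha (Reacher) has alpha→tango.
A5 = A4; e.g. bravo (Blocker) can still go to nova. Fixed point.
Reacher's attractor = {alpha, gamma, lima, rho, tango, zulu}; Blocker avoids the target exactly from the complement.

bravo, kilo, nova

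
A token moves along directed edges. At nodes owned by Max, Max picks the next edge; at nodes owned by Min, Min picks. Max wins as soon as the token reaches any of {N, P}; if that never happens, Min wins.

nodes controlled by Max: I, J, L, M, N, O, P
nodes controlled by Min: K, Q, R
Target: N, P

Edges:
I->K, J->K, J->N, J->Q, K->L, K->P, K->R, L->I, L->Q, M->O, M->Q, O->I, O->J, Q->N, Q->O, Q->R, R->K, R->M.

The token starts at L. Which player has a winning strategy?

Min

A0 = {N, P}
A1: add {J} — J (Max) has J→N.
A2: add {O} — O (Max) has O→J.
A3: add {M} — M (Max) has M→O.
A4 = A3; e.g. I (Max) has no edge into A3. Fixed point.
L never enters the attractor, so Min can avoid the target forever.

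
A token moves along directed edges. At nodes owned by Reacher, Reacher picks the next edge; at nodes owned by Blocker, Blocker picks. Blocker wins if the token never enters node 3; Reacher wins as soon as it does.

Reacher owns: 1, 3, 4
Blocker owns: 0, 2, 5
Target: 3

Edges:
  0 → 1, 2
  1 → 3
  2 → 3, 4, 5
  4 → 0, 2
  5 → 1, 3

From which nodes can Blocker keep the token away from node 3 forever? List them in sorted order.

A0 = {3}
A1: add {1} — 1 (Reacher) has 1→3.
A2: add {5} — 5 (Blocker): all of {1, 3} already in.
A3 = A2; e.g. 0 (Blocker) can still go to 2. Fixed point.
Reacher's attractor = {1, 3, 5}; Blocker avoids the target exactly from the complement.

0, 2, 4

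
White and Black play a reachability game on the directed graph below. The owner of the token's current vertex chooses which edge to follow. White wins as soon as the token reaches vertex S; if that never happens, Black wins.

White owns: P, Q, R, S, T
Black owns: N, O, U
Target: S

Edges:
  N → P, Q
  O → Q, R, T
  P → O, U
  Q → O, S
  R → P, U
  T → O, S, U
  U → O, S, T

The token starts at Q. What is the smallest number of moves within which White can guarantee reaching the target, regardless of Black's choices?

1

A0 = {S}
A1: add {Q, T} — Q (White) has Q→S; T (White) has T→S.
A2 = A1; e.g. N (Black) can still go to P. Fixed point.
Q enters the attractor at level 1, so White can force the target in 1 move from there.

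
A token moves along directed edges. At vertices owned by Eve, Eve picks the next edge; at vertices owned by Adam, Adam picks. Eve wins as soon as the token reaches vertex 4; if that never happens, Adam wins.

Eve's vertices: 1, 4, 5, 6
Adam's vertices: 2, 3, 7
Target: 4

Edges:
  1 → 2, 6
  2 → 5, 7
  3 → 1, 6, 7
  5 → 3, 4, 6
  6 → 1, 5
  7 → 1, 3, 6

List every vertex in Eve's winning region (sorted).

A0 = {4}
A1: add {5} — 5 (Eve) has 5→4.
A2: add {6} — 6 (Eve) has 6→5.
A3: add {1} — 1 (Eve) has 1→6.
A4 = A3; e.g. 2 (Adam) can still go to 7. Fixed point.
Eve's winning region = {1, 4, 5, 6}.

1, 4, 5, 6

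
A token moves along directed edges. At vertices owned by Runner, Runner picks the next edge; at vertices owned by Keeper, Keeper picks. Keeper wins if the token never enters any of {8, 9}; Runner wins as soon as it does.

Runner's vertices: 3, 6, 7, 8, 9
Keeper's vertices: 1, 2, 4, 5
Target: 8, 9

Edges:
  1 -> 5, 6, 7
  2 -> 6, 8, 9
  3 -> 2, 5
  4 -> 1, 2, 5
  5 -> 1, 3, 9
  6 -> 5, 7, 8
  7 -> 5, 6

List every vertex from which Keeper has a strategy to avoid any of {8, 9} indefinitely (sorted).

A0 = {8, 9}
A1: add {6} — 6 (Runner) has 6→8.
A2: add {2, 7} — 2 (Keeper): all of {6, 8, 9} already in; 7 (Runner) has 7→6.
A3: add {3} — 3 (Runner) has 3→2.
A4 = A3; e.g. 1 (Keeper) can still go to 5. Fixed point.
Runner's attractor = {2, 3, 6, 7, 8, 9}; Keeper avoids the target exactly from the complement.

1, 4, 5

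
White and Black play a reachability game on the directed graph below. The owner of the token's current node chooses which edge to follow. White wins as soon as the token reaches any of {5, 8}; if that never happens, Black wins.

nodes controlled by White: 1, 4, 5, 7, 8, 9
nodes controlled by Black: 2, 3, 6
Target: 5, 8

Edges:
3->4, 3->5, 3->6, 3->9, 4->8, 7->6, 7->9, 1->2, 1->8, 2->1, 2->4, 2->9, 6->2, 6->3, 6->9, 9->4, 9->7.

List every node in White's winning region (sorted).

A0 = {5, 8}
A1: add {1, 4} — 1 (White) has 1→8; 4 (White) has 4→8.
A2: add {9} — 9 (White) has 9→4.
A3: add {2, 7} — 2 (Black): all of {1, 4, 9} already in; 7 (White) has 7→9.
A4 = A3; e.g. 3 (Black) can still go to 6. Fixed point.
White's winning region = {1, 2, 4, 5, 7, 8, 9}.

1, 2, 4, 5, 7, 8, 9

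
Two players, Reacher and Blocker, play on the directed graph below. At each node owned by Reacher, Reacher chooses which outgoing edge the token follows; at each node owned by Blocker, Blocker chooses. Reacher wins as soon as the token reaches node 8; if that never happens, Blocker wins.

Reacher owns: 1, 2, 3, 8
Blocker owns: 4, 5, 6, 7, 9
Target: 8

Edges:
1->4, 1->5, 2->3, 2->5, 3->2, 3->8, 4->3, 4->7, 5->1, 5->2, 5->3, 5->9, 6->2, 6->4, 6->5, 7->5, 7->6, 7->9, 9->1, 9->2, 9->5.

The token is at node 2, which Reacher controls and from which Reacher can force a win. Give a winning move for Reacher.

3

A0 = {8}
A1: add {3} — 3 (Reacher) has 3→8.
A2: add {2} — 2 (Reacher) has 2→3.
A3 = A2; e.g. 1 (Reacher) has no edge into A2. Fixed point.
From 2, successor 3 is in the attractor (rank 1); the other successor 5 is not.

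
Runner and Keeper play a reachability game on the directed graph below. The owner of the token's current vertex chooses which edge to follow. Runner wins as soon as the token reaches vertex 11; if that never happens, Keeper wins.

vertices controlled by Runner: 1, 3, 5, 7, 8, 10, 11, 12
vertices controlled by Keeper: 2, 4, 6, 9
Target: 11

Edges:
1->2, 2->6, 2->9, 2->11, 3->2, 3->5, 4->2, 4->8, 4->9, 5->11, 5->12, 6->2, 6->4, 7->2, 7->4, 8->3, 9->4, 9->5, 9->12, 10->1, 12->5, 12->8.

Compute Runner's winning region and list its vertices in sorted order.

3, 5, 8, 11, 12

A0 = {11}
A1: add {5} — 5 (Runner) has 5→11.
A2: add {3, 12} — 3 (Runner) has 3→5; 12 (Runner) has 12→5.
A3: add {8} — 8 (Runner) has 8→3.
A4 = A3; e.g. 1 (Runner) has no edge into A3. Fixed point.
Runner's winning region = {3, 5, 8, 11, 12}.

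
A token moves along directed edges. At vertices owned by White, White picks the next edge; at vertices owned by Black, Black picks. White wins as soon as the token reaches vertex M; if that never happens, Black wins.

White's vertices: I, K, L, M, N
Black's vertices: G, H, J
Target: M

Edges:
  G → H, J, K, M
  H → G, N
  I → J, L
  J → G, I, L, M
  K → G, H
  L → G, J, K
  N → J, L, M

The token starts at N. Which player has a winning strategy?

A0 = {M}
A1: add {N} — N (White) has N→M.
A2 = A1; e.g. G (Black) can still go to H. Fixed point.
N ∈ A1, so White can force the target.

White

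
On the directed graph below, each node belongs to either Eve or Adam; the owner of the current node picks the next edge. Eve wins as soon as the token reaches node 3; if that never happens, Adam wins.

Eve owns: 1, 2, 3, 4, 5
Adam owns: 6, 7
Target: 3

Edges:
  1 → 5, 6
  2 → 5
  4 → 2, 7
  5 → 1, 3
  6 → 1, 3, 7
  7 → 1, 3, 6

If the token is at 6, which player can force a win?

Adam

A0 = {3}
A1: add {5} — 5 (Eve) has 5→3.
A2: add {1, 2} — 1 (Eve) has 1→5; 2 (Eve) has 2→5.
A3: add {4} — 4 (Eve) has 4→2.
A4 = A3; e.g. 6 (Adam) can still go to 7. Fixed point.
6 never enters the attractor, so Adam can avoid the target forever.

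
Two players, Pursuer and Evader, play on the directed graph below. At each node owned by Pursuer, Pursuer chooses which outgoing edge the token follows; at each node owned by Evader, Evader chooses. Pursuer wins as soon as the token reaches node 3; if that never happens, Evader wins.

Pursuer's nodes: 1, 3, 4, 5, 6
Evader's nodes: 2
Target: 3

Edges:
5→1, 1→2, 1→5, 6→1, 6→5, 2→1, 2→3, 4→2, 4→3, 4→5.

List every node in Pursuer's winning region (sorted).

3, 4

A0 = {3}
A1: add {4} — 4 (Pursuer) has 4→3.
A2 = A1; e.g. 1 (Pursuer) has no edge into A1. Fixed point.
Pursuer's winning region = {3, 4}.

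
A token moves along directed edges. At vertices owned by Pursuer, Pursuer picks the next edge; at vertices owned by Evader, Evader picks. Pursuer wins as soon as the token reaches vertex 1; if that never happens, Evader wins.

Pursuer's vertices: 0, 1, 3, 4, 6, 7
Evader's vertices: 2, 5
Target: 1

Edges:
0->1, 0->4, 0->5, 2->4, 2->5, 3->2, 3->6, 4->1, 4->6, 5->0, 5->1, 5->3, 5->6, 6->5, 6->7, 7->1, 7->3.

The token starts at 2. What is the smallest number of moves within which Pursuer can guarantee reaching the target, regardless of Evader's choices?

5

A0 = {1}
A1: add {0, 4, 7} — 0 (Pursuer) has 0→1; 4 (Pursuer) has 4→1; 7 (Pursuer) has 7→1.
A2: add {6} — 6 (Pursuer) has 6→7.
A3: add {3} — 3 (Pursuer) has 3→6.
A4: add {5} — 5 (Evader): all of {0, 1, 3, 6} already in.
A5: add {2} — 2 (Evader): all of {4, 5} already in.
A5 = all vertices. Fixed point.
2 enters the attractor at level 5, so Pursuer can force the target in 5 moves from there.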